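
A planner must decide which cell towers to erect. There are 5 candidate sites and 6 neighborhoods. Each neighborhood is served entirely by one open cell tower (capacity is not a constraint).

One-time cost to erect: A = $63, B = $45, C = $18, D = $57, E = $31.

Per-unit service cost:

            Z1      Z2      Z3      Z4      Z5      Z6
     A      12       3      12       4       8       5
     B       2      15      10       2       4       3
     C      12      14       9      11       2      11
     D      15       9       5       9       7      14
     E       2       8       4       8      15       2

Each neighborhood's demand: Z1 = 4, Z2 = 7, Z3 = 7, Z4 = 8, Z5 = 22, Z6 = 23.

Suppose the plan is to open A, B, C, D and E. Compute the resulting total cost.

Total cost: 377

Each neighborhood is assigned to its cheapest site among the open ones.
{A, B, C, D, E}: Z1→B 2·4=8, Z2→A 3·7=21, Z3→E 4·7=28, Z4→B 2·8=16, Z5→C 2·22=44, Z6→E 2·23=46. Service 163; fixed 214; total 377.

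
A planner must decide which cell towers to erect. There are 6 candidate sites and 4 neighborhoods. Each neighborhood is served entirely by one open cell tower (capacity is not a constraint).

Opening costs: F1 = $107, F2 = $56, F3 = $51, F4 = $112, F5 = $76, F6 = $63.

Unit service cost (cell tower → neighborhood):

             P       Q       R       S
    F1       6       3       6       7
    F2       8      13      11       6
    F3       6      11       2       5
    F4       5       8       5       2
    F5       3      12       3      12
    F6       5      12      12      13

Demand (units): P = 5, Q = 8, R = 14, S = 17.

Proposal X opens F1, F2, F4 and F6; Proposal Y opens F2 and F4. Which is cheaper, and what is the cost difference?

Proposal X: {F1, F2, F4, F6}: P→F4 5·5=25, Q→F1 3·8=24, R→F4 5·14=70, S→F4 2·17=34. Service 153; fixed 338; total 491.
Proposal Y: {F2, F4}: P→F4 5·5=25, Q→F4 8·8=64, R→F4 5·14=70, S→F4 2·17=34. Service 193; fixed 168; total 361.
Difference: |491 − 361| = 130.

Proposal Y is cheaper by 130.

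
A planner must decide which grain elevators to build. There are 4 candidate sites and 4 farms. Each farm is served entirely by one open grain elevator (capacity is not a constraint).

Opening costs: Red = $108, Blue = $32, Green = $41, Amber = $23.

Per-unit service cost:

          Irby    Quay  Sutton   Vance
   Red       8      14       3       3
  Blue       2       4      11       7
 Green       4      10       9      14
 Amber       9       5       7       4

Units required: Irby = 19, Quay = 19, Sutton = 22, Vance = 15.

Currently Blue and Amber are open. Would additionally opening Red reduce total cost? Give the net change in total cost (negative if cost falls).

No — net change +5 (cost rises by 5).

Current service cost with {Blue, Amber}: 328.
Adding Red: each farm re-picks its cheapest; new service cost 225, saving 103.
Extra fixed cost: 108. Net change = 108 − 103 = 5.
(Totals: 383 → 388.)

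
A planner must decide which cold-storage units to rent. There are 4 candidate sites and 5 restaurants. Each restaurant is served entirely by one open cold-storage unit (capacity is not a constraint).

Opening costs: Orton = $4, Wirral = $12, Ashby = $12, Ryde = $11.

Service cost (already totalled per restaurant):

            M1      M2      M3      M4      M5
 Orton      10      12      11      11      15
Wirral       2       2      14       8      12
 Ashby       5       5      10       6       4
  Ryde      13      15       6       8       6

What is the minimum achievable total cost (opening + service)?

Minimum total cost: 42

For any fixed open set, each restaurant goes to its cheapest open site; total = fixed + service.
{Ashby}: M1→Ashby 5, M2→Ashby 5, M3→Ashby 10, M4→Ashby 6, M5→Ashby 4. Service 30; fixed 12; total 42.
{Orton, Ashby}: service 30 + fixed 16 = 46
{Wirral, Ryde}: M1→Wirral 2, M2→Wirral 2, M3→Ryde 6, M4→Wirral 8, M5→Ryde 6. Service 24; fixed 23; total 47.
{Orton, Wirral, Ashby, Ryde}: service 20 + fixed 39 = 59
(All 15 nonempty subsets were checked; Ashby only is lowest.)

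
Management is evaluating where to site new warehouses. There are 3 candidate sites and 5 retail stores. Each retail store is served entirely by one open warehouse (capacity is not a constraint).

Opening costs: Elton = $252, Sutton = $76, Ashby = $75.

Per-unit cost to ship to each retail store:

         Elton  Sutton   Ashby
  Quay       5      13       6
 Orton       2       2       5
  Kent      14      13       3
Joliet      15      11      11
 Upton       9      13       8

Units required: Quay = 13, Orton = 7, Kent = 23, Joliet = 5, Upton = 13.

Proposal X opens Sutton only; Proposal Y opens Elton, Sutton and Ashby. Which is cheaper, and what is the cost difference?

Proposal Y is cheaper by 72.

Proposal X: {Sutton}: Quay→Sutton 13·13=169, Orton→Sutton 2·7=14, Kent→Sutton 13·23=299, Joliet→Sutton 11·5=55, Upton→Sutton 13·13=169. Service 706; fixed 76; total 782.
Proposal Y: {Elton, Sutton, Ashby}: Quay→Elton 5·13=65, Orton→Elton 2·7=14, Kent→Ashby 3·23=69, Joliet→Sutton 11·5=55, Upton→Ashby 8·13=104. Service 307; fixed 403; total 710.
Difference: |782 − 710| = 72.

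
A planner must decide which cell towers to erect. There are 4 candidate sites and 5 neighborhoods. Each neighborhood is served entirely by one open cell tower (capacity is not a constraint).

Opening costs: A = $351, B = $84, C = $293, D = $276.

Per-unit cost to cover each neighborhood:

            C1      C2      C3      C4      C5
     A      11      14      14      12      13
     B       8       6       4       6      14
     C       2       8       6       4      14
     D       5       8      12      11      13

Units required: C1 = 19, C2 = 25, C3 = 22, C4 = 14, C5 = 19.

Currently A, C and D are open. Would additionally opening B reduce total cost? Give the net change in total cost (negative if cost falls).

Yes — net change −10 (cost falls by 10).

Current service cost with {A, C, D}: 673.
Adding B: each neighborhood re-picks its cheapest; new service cost 579, saving 94.
Extra fixed cost: 84. Net change = 84 − 94 = -10.
(Totals: 1593 → 1583.)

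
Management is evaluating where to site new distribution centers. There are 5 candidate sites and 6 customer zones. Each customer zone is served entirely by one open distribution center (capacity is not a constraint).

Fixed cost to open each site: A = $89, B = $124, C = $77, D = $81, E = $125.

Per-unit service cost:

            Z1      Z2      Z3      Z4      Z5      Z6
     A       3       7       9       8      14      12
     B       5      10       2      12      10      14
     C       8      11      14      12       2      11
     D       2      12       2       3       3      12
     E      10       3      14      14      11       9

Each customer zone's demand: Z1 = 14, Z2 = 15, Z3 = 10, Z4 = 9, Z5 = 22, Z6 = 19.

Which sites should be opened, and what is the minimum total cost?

Open D and E; minimum total cost 563.

For any fixed open set, each customer zone goes to its cheapest open site; total = fixed + service.
{D, E}: Z1→D 2·14=28, Z2→E 3·15=45, Z3→D 2·10=20, Z4→D 3·9=27, Z5→D 3·22=66, Z6→E 9·19=171. Service 357; fixed 206; total 563.
{C, D, E}: service 335 + fixed 283 = 618
{D}: Z1→D 2·14=28, Z2→D 12·15=180, Z3→D 2·10=20, Z4→D 3·9=27, Z5→D 3·22=66, Z6→D 12·19=228. Service 549; fixed 81; total 630.
{A, B, C, D, E}: Z1→D 2·14=28, Z2→E 3·15=45, Z3→B 2·10=20, Z4→D 3·9=27, Z5→C 2·22=44, Z6→E 9·19=171. Service 335; fixed 496; total 831.
No other subset beats 563.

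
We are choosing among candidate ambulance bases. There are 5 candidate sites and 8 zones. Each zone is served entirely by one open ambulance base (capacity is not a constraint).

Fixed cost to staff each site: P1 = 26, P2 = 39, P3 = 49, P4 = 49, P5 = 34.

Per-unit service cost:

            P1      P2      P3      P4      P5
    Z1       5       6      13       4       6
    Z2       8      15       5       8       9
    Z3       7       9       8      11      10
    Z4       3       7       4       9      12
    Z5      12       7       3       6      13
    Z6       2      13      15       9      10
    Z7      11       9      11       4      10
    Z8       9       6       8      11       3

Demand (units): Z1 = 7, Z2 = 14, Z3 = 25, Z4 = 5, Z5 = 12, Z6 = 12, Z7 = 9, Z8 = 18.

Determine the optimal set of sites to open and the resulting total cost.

Open P1, P3, P4 and P5; minimum total cost 596.

For any fixed open set, each zone goes to its cheapest open site; total = fixed + service.
{P1, P3, P4, P5}: Z1→P4 4·7=28, Z2→P3 5·14=70, Z3→P1 7·25=175, Z4→P1 3·5=15, Z5→P3 3·12=36, Z6→P1 2·12=24, Z7→P4 4·9=36, Z8→P5 3·18=54. Service 438; fixed 158; total 596.
{P1, P3, P5}: Z1→P1 5·7=35, Z2→P3 5·14=70, Z3→P1 7·25=175, Z4→P1 3·5=15, Z5→P3 3·12=36, Z6→P1 2·12=24, Z7→P5 10·9=90, Z8→P5 3·18=54. Service 499; fixed 109; total 608.
{P1, P4, P5}: Z1→P4 4·7=28, Z2→P1 8·14=112, Z3→P1 7·25=175, Z4→P1 3·5=15, Z5→P4 6·12=72, Z6→P1 2·12=24, Z7→P4 4·9=36, Z8→P5 3·18=54. Service 516; fixed 109; total 625.
{P1, P2, P3, P4, P5}: service 438 + fixed 197 = 635
No other subset beats 596.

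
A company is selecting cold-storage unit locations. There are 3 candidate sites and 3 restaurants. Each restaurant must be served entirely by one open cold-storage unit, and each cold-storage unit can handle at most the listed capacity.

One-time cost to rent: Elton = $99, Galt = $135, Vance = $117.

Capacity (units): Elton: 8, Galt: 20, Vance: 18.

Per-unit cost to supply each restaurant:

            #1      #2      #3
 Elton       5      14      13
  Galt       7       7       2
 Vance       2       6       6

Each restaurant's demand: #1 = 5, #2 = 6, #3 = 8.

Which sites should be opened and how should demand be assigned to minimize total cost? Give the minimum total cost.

Open {Galt}: #1→Galt 7·5=35, #2→Galt 7·6=42, #3→Galt 2·8=16.
Loads: Galt carries 19/20. Service 93; fixed 135; total 228.
Next best feasible plan costs 314.

Minimum total cost: 228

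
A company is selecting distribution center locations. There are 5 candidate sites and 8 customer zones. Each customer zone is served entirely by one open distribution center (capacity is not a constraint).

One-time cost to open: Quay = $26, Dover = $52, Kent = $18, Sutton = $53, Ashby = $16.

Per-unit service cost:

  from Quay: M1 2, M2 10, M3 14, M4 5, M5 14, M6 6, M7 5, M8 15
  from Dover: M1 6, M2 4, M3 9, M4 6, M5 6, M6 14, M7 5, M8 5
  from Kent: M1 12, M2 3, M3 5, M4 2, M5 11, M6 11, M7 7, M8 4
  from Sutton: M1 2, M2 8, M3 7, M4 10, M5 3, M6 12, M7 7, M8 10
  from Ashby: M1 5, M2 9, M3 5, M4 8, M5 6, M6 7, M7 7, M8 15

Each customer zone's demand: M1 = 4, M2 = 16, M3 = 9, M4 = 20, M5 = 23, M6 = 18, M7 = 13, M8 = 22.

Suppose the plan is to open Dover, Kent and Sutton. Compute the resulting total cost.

Total cost: 684

Each customer zone is assigned to its cheapest site among the open ones.
{Dover, Kent, Sutton}: M1→Sutton 2·4=8, M2→Kent 3·16=48, M3→Kent 5·9=45, M4→Kent 2·20=40, M5→Sutton 3·23=69, M6→Kent 11·18=198, M7→Dover 5·13=65, M8→Kent 4·22=88. Service 561; fixed 123; total 684.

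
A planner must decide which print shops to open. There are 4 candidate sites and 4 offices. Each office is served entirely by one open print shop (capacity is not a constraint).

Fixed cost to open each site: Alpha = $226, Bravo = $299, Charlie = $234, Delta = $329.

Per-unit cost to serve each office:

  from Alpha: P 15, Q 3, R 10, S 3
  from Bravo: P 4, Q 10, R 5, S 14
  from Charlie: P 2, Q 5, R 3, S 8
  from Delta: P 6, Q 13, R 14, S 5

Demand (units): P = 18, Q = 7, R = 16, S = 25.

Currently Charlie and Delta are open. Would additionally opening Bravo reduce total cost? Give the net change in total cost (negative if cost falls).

Current service cost with {Charlie, Delta}: 244.
Adding Bravo: each office re-picks its cheapest; new service cost 244, saving 0.
Extra fixed cost: 299. Net change = 299 − 0 = 299.
(Totals: 807 → 1106.)

No — net change +299 (cost rises by 299).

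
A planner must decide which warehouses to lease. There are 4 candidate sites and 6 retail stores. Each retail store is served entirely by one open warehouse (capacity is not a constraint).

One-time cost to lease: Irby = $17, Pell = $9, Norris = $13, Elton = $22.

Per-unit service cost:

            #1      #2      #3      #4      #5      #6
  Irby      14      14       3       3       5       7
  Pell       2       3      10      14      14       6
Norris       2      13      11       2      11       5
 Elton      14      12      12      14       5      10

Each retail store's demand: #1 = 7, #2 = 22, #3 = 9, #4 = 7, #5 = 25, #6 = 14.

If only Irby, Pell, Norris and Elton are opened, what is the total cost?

Total cost: 377

Each retail store is assigned to its cheapest site among the open ones.
{Irby, Pell, Norris, Elton}: #1→Pell 2·7=14, #2→Pell 3·22=66, #3→Irby 3·9=27, #4→Norris 2·7=14, #5→Irby 5·25=125, #6→Norris 5·14=70. Service 316; fixed 61; total 377.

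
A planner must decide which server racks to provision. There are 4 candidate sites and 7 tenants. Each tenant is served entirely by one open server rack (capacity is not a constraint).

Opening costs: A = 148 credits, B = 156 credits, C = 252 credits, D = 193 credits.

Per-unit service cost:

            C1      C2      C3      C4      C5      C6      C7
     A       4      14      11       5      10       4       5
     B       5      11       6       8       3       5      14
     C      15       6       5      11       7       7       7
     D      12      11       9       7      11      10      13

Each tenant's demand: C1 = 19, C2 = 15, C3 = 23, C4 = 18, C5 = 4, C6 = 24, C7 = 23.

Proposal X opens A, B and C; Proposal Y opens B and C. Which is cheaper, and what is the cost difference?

Proposal X: {A, B, C}: C1→A 4·19=76, C2→C 6·15=90, C3→C 5·23=115, C4→A 5·18=90, C5→B 3·4=12, C6→A 4·24=96, C7→A 5·23=115. Service 594; fixed 556; total 1150.
Proposal Y: {B, C}: C1→B 5·19=95, C2→C 6·15=90, C3→C 5·23=115, C4→B 8·18=144, C5→B 3·4=12, C6→B 5·24=120, C7→C 7·23=161. Service 737; fixed 408; total 1145.
Difference: |1150 − 1145| = 5.

Proposal Y is cheaper by 5.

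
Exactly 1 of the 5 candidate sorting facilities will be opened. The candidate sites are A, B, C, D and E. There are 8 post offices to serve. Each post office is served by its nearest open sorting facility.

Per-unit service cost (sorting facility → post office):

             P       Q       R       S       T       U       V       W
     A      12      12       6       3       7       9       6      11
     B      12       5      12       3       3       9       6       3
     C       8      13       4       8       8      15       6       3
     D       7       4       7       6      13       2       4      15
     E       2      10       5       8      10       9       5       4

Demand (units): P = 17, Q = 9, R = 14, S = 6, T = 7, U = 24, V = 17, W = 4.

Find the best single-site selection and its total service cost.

Choose D only; total service cost 556.

With exactly 1 open, each post office uses its cheapest among the chosen.
{D}: P→D 7·17=119, Q→D 4·9=36, R→D 7·14=98, S→D 6·6=36, T→D 13·7=91, U→D 2·24=48, V→D 4·17=68, W→D 15·4=60. Service cost 556.
{E}: service cost 629
{B}: service cost 786
Among all 5 size-1 choices, {D} is lowest.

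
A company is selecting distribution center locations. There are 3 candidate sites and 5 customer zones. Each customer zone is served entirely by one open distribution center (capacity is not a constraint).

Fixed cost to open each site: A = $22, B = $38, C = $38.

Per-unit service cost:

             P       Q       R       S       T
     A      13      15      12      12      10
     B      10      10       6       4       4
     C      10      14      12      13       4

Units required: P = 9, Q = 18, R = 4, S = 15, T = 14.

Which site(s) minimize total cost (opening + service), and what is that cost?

For any fixed open set, each customer zone goes to its cheapest open site; total = fixed + service.
{B}: P→B 10·9=90, Q→B 10·18=180, R→B 6·4=24, S→B 4·15=60, T→B 4·14=56. Service 410; fixed 38; total 448.
{A, B}: service 410 + fixed 60 = 470
{B, C}: service 410 + fixed 76 = 486
{A, B, C}: service 410 + fixed 98 = 508
(All 7 nonempty subsets were checked; B only is lowest.)

Open B only; minimum total cost 448.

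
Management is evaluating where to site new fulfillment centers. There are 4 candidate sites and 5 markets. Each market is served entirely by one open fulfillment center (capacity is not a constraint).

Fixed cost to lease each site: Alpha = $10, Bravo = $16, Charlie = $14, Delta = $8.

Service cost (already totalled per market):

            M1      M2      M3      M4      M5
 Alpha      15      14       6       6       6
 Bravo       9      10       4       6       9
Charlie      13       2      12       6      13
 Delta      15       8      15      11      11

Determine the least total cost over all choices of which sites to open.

For any fixed open set, each market goes to its cheapest open site; total = fixed + service.
{Bravo}: M1→Bravo 9, M2→Bravo 10, M3→Bravo 4, M4→Bravo 6, M5→Bravo 9. Service 38; fixed 16; total 54.
{Alpha}: service 47 + fixed 10 = 57
{Alpha, Charlie}: M1→Charlie 13, M2→Charlie 2, M3→Alpha 6, M4→Alpha 6, M5→Alpha 6. Service 33; fixed 24; total 57.
{Alpha, Bravo, Charlie, Delta}: service 27 + fixed 48 = 75
No other subset beats 54.

Minimum total cost: 54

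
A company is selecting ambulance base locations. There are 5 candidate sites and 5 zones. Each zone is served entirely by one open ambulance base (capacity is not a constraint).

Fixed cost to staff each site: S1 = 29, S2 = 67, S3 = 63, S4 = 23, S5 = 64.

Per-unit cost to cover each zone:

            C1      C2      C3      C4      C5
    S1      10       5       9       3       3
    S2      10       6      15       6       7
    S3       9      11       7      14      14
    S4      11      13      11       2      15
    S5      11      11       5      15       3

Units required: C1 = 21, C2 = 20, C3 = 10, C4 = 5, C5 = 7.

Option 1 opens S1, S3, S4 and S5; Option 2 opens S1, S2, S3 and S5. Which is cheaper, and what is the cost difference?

Option 1: {S1, S3, S4, S5}: C1→S3 9·21=189, C2→S1 5·20=100, C3→S5 5·10=50, C4→S4 2·5=10, C5→S1 3·7=21. Service 370; fixed 179; total 549.
Option 2: {S1, S2, S3, S5}: C1→S3 9·21=189, C2→S1 5·20=100, C3→S5 5·10=50, C4→S1 3·5=15, C5→S1 3·7=21. Service 375; fixed 223; total 598.
Difference: |549 − 598| = 49.

Option 1 is cheaper by 49.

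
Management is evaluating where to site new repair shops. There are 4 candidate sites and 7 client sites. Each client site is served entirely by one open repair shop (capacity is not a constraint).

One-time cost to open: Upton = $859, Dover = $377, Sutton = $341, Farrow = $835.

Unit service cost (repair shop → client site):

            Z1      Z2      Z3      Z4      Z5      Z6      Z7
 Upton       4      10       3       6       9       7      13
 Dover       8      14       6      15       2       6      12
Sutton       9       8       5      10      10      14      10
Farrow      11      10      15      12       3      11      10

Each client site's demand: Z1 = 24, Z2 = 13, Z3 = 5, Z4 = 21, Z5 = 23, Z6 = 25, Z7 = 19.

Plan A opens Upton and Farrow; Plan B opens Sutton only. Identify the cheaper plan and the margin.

Plan B is cheaper by 829.

Plan A: {Upton, Farrow}: Z1→Upton 4·24=96, Z2→Upton 10·13=130, Z3→Upton 3·5=15, Z4→Upton 6·21=126, Z5→Farrow 3·23=69, Z6→Upton 7·25=175, Z7→Farrow 10·19=190. Service 801; fixed 1694; total 2495.
Plan B: {Sutton}: Z1→Sutton 9·24=216, Z2→Sutton 8·13=104, Z3→Sutton 5·5=25, Z4→Sutton 10·21=210, Z5→Sutton 10·23=230, Z6→Sutton 14·25=350, Z7→Sutton 10·19=190. Service 1325; fixed 341; total 1666.
Difference: |2495 − 1666| = 829.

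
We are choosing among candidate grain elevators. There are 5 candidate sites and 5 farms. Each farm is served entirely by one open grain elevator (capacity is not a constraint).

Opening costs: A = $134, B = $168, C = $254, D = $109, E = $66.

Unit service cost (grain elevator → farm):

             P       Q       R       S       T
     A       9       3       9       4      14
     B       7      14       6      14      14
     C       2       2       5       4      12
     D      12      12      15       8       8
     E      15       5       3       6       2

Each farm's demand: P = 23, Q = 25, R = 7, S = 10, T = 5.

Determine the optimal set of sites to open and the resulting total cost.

For any fixed open set, each farm goes to its cheapest open site; total = fixed + service.
{C}: P→C 2·23=46, Q→C 2·25=50, R→C 5·7=35, S→C 4·10=40, T→C 12·5=60. Service 231; fixed 254; total 485.
{C, E}: P→C 2·23=46, Q→C 2·25=50, R→E 3·7=21, S→C 4·10=40, T→E 2·5=10. Service 167; fixed 320; total 487.
{A, E}: service 353 + fixed 200 = 553
{A, B, C, D, E}: P→C 2·23=46, Q→C 2·25=50, R→E 3·7=21, S→A 4·10=40, T→E 2·5=10. Service 167; fixed 731; total 898.
No other subset beats 485.

Open C only; minimum total cost 485.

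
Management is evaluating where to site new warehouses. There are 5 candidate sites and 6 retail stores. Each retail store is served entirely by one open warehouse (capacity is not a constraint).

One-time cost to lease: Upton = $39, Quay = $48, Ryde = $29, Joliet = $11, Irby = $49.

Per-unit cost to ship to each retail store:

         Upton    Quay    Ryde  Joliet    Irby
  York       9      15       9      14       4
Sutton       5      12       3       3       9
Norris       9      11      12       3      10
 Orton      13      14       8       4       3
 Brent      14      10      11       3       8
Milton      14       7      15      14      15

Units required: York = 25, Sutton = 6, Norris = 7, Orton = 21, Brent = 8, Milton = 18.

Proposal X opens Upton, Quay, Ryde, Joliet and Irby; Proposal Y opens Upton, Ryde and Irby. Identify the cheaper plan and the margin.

Proposal X is cheaper by 149.

Proposal X: {Upton, Quay, Ryde, Joliet, Irby}: York→Irby 4·25=100, Sutton→Ryde 3·6=18, Norris→Joliet 3·7=21, Orton→Irby 3·21=63, Brent→Joliet 3·8=24, Milton→Quay 7·18=126. Service 352; fixed 176; total 528.
Proposal Y: {Upton, Ryde, Irby}: York→Irby 4·25=100, Sutton→Ryde 3·6=18, Norris→Upton 9·7=63, Orton→Irby 3·21=63, Brent→Irby 8·8=64, Milton→Upton 14·18=252. Service 560; fixed 117; total 677.
Difference: |528 − 677| = 149.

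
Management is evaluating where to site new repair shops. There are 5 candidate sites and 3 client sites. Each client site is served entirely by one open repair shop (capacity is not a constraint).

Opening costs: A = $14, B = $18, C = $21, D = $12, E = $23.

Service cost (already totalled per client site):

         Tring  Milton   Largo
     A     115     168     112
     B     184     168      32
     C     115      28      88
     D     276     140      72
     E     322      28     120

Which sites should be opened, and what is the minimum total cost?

For any fixed open set, each client site goes to its cheapest open site; total = fixed + service.
{B, C}: Tring→C 115, Milton→C 28, Largo→B 32. Service 175; fixed 39; total 214.
{B, C, D}: Tring→C 115, Milton→C 28, Largo→B 32. Service 175; fixed 51; total 226.
{A, B, C}: Tring→A 115, Milton→C 28, Largo→B 32. Service 175; fixed 53; total 228.
{A, B, C, D, E}: service 175 + fixed 88 = 263
No other subset beats 214.

Open B and C; minimum total cost 214.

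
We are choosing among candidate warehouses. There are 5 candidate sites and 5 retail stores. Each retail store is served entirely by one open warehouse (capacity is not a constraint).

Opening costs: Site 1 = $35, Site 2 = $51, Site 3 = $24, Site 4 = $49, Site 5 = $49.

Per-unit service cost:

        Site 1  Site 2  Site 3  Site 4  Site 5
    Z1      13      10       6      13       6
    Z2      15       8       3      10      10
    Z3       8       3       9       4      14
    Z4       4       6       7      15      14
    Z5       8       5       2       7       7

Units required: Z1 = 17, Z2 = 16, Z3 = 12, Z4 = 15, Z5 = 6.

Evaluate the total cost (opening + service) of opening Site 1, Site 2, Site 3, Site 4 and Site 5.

Each retail store is assigned to its cheapest site among the open ones.
{Site 1, Site 2, Site 3, Site 4, Site 5}: Z1→Site 3 6·17=102, Z2→Site 3 3·16=48, Z3→Site 2 3·12=36, Z4→Site 1 4·15=60, Z5→Site 3 2·6=12. Service 258; fixed 208; total 466.

Total cost: 466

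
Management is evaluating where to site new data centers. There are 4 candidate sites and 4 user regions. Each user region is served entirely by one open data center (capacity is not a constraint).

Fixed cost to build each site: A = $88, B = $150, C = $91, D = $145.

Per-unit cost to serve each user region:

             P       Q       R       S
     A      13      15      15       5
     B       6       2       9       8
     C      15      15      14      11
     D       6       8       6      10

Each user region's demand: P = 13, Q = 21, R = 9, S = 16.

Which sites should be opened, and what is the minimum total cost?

For any fixed open set, each user region goes to its cheapest open site; total = fixed + service.
{B}: P→B 6·13=78, Q→B 2·21=42, R→B 9·9=81, S→B 8·16=128. Service 329; fixed 150; total 479.
{A, B}: service 281 + fixed 238 = 519
{B, C}: service 329 + fixed 241 = 570
{A, B, C, D}: P→B 6·13=78, Q→B 2·21=42, R→D 6·9=54, S→A 5·16=80. Service 254; fixed 474; total 728.
No other subset beats 479.

Open B only; minimum total cost 479.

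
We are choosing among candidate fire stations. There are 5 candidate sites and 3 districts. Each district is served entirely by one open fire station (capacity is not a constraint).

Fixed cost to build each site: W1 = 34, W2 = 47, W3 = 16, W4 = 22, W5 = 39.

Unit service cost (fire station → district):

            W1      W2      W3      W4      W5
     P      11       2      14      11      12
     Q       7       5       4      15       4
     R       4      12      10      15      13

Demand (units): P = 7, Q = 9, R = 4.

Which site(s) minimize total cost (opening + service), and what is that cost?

For any fixed open set, each district goes to its cheapest open site; total = fixed + service.
{W2, W3}: P→W2 2·7=14, Q→W3 4·9=36, R→W3 10·4=40. Service 90; fixed 63; total 153.
{W2}: service 107 + fixed 47 = 154
{W1, W2}: service 75 + fixed 81 = 156
{W1, W2, W3, W4, W5}: service 66 + fixed 158 = 224
No other subset beats 153.

Open W2 and W3; minimum total cost 153.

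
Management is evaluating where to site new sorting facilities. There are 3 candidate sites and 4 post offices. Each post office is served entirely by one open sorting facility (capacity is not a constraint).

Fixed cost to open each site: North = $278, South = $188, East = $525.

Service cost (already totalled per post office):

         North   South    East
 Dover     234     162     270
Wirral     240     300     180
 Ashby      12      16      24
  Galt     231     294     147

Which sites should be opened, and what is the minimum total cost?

For any fixed open set, each post office goes to its cheapest open site; total = fixed + service.
{South}: Dover→South 162, Wirral→South 300, Ashby→South 16, Galt→South 294. Service 772; fixed 188; total 960.
{North}: service 717 + fixed 278 = 995
{North, South}: service 645 + fixed 466 = 1111
{North, South, East}: Dover→South 162, Wirral→East 180, Ashby→North 12, Galt→East 147. Service 501; fixed 991; total 1492.
(All 7 nonempty subsets were checked; South only is lowest.)

Open South only; minimum total cost 960.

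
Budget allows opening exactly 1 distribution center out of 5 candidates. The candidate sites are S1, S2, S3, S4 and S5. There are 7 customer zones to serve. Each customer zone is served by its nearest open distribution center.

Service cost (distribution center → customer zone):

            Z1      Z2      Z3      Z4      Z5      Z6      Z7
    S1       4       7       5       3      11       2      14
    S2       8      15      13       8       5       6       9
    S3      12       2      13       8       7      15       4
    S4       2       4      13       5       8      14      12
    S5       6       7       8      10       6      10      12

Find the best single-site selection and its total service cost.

With exactly 1 open, each customer zone uses its cheapest among the chosen.
{S1}: Z1→S1 4, Z2→S1 7, Z3→S1 5, Z4→S1 3, Z5→S1 11, Z6→S1 2, Z7→S1 14. Service cost 46.
{S4}: service cost 58
{S5}: service cost 59
Among all 5 size-1 choices, {S1} is lowest.

Choose S1 only; total service cost 46.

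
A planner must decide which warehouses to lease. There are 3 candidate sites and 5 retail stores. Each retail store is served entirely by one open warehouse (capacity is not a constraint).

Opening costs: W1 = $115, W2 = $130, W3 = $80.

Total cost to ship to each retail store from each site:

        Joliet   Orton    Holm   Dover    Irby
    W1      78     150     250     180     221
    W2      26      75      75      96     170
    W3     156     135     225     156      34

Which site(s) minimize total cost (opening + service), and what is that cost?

For any fixed open set, each retail store goes to its cheapest open site; total = fixed + service.
{W2, W3}: Joliet→W2 26, Orton→W2 75, Holm→W2 75, Dover→W2 96, Irby→W3 34. Service 306; fixed 210; total 516.
{W2}: service 442 + fixed 130 = 572
{W1, W2, W3}: service 306 + fixed 325 = 631
{W3}: Joliet→W3 156, Orton→W3 135, Holm→W3 225, Dover→W3 156, Irby→W3 34. Service 706; fixed 80; total 786.
(All 7 nonempty subsets were checked; W2 and W3 is lowest.)

Open W2 and W3; minimum total cost 516.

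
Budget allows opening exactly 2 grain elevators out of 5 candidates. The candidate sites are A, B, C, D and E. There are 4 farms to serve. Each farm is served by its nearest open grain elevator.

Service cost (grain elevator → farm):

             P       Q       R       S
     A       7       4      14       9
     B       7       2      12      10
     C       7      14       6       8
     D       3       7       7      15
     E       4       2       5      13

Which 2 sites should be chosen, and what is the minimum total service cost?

With exactly 2 open, each farm uses its cheapest among the chosen.
{C, E}: P→E 4, Q→E 2, R→E 5, S→C 8. Service cost 19.
{A, E}: service cost 20
{B, E}: service cost 21
Among all 10 size-2 choices, {C, E} is lowest.

Choose C and E; total service cost 19.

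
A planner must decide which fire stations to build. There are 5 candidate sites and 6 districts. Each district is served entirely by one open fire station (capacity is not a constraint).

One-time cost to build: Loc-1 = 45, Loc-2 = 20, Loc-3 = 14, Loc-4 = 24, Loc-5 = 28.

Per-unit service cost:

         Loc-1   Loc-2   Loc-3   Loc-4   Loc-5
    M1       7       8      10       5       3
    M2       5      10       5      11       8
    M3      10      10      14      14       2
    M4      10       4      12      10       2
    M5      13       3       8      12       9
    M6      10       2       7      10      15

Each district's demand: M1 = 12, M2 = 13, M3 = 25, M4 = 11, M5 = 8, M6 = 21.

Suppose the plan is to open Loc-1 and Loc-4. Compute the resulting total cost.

Total cost: 860

Each district is assigned to its cheapest site among the open ones.
{Loc-1, Loc-4}: M1→Loc-4 5·12=60, M2→Loc-1 5·13=65, M3→Loc-1 10·25=250, M4→Loc-1 10·11=110, M5→Loc-4 12·8=96, M6→Loc-1 10·21=210. Service 791; fixed 69; total 860.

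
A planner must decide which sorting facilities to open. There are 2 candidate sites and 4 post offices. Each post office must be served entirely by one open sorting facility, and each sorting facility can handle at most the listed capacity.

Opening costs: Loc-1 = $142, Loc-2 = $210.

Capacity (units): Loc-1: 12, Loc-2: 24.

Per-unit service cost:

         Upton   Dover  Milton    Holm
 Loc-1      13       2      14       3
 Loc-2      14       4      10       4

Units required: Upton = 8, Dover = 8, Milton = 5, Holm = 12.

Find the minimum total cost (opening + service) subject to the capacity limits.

Open {Loc-1, Loc-2}: Upton→Loc-2 14·8=112, Dover→Loc-2 4·8=32, Milton→Loc-2 10·5=50, Holm→Loc-1 3·12=36.
Loads: Loc-1 carries 12/12, Loc-2 carries 21/24. Service 230; fixed 352; total 582.

Minimum total cost: 582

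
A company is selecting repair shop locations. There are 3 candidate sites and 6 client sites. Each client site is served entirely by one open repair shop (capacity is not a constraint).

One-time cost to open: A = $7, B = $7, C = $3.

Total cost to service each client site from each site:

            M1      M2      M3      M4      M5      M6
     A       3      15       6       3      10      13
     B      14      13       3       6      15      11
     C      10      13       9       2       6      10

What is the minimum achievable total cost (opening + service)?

Minimum total cost: 50

For any fixed open set, each client site goes to its cheapest open site; total = fixed + service.
{A, C}: M1→A 3, M2→C 13, M3→A 6, M4→C 2, M5→C 6, M6→C 10. Service 40; fixed 10; total 50.
{C}: M1→C 10, M2→C 13, M3→C 9, M4→C 2, M5→C 6, M6→C 10. Service 50; fixed 3; total 53.
{A, B, C}: service 37 + fixed 17 = 54
(All 7 nonempty subsets were checked; A and C is lowest.)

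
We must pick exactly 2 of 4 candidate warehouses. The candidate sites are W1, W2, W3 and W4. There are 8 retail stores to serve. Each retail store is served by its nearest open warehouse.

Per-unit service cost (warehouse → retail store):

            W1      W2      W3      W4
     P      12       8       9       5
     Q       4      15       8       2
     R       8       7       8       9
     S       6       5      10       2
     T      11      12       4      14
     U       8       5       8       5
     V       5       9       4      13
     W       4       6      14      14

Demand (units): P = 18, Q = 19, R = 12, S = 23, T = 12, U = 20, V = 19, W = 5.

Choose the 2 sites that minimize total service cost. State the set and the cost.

Choose W3 and W4; total service cost 564.

With exactly 2 open, each retail store uses its cheapest among the chosen.
{W3, W4}: P→W4 5·18=90, Q→W4 2·19=38, R→W3 8·12=96, S→W4 2·23=46, T→W3 4·12=48, U→W4 5·20=100, V→W3 4·19=76, W→W3 14·5=70. Service cost 564.
{W1, W4}: service cost 617
{W2, W4}: service cost 703
Among all 6 size-2 choices, {W3, W4} is lowest.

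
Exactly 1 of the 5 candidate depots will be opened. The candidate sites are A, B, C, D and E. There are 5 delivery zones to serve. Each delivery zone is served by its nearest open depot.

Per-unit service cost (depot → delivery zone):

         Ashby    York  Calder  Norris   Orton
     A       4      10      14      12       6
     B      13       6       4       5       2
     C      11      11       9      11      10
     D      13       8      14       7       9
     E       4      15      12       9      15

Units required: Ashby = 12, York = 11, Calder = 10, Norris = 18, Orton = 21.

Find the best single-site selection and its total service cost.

Choose B only; total service cost 394.

With exactly 1 open, each delivery zone uses its cheapest among the chosen.
{B}: Ashby→B 13·12=156, York→B 6·11=66, Calder→B 4·10=40, Norris→B 5·18=90, Orton→B 2·21=42. Service cost 394.
{A}: service cost 640
{D}: service cost 699
Among all 5 size-1 choices, {B} is lowest.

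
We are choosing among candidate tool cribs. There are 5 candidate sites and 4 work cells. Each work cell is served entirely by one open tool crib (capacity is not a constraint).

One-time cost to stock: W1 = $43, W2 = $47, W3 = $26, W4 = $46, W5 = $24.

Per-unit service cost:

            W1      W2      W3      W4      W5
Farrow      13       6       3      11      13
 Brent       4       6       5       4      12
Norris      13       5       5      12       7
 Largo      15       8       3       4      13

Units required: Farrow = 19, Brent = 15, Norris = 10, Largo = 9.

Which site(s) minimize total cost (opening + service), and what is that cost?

For any fixed open set, each work cell goes to its cheapest open site; total = fixed + service.
{W3}: Farrow→W3 3·19=57, Brent→W3 5·15=75, Norris→W3 5·10=50, Largo→W3 3·9=27. Service 209; fixed 26; total 235.
{W3, W5}: Farrow→W3 3·19=57, Brent→W3 5·15=75, Norris→W3 5·10=50, Largo→W3 3·9=27. Service 209; fixed 50; total 259.
{W1, W3}: service 194 + fixed 69 = 263
{W1, W2, W3, W4, W5}: Farrow→W3 3·19=57, Brent→W1 4·15=60, Norris→W2 5·10=50, Largo→W3 3·9=27. Service 194; fixed 186; total 380.
No other subset beats 235.

Open W3 only; minimum total cost 235.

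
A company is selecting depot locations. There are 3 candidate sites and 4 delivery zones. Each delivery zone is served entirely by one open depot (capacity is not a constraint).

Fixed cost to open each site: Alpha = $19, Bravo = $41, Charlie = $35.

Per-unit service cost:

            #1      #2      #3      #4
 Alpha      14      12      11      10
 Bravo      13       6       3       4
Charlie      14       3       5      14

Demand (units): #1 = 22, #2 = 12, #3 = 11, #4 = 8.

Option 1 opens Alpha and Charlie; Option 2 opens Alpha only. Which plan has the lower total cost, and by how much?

Option 1: {Alpha, Charlie}: #1→Alpha 14·22=308, #2→Charlie 3·12=36, #3→Charlie 5·11=55, #4→Alpha 10·8=80. Service 479; fixed 54; total 533.
Option 2: {Alpha}: #1→Alpha 14·22=308, #2→Alpha 12·12=144, #3→Alpha 11·11=121, #4→Alpha 10·8=80. Service 653; fixed 19; total 672.
Difference: |533 − 672| = 139.

Option 1 is cheaper by 139.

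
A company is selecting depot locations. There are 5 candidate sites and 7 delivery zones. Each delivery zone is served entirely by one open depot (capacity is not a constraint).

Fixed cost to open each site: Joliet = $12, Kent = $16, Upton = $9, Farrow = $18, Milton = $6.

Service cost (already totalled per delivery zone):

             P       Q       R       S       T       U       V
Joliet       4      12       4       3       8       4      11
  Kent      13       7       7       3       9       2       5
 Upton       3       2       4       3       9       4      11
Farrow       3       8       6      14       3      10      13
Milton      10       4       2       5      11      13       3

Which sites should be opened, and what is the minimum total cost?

Open Upton and Milton; minimum total cost 41.

For any fixed open set, each delivery zone goes to its cheapest open site; total = fixed + service.
{Upton, Milton}: P→Upton 3, Q→Upton 2, R→Milton 2, S→Upton 3, T→Upton 9, U→Upton 4, V→Milton 3. Service 26; fixed 15; total 41.
{Upton}: P→Upton 3, Q→Upton 2, R→Upton 4, S→Upton 3, T→Upton 9, U→Upton 4, V→Upton 11. Service 36; fixed 9; total 45.
{Joliet, Milton}: service 28 + fixed 18 = 46
{Joliet, Kent, Upton, Farrow, Milton}: service 18 + fixed 61 = 79
No other subset beats 41.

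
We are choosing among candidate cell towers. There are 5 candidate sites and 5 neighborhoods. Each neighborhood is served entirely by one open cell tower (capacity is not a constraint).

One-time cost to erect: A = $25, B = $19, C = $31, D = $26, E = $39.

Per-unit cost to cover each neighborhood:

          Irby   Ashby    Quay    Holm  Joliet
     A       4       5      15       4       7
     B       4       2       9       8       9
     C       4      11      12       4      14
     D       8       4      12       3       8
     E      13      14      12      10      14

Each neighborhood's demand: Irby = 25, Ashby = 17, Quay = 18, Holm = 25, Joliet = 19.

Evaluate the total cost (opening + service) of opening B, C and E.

Each neighborhood is assigned to its cheapest site among the open ones.
{B, C, E}: Irby→B 4·25=100, Ashby→B 2·17=34, Quay→B 9·18=162, Holm→C 4·25=100, Joliet→B 9·19=171. Service 567; fixed 89; total 656.

Total cost: 656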